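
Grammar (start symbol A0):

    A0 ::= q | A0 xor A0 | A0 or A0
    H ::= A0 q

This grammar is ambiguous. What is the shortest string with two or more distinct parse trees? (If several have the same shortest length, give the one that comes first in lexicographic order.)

q or q or q

length 1: no string has ≥2 trees
length 3: no string has ≥2 trees
length 5: q or q or q has 2 parse trees

Two derivations of q or q or q:
  A0 ⇒ A0 or A0 ⇒ q or A0 ⇒ q or A0 or A0 ⇒ q or q or A0 ⇒ q or q or q
  A0 ⇒ A0 or A0 ⇒ A0 or A0 or A0 ⇒ q or A0 or A0 ⇒ q or q or A0 ⇒ q or q or q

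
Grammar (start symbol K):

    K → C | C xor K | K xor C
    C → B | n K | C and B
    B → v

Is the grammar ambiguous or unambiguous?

Witness: v xor v

Derivation 1: K ⇒ C xor K ⇒ B xor K ⇒ v xor K ⇒ v xor C ⇒ v xor B ⇒ v xor v
Derivation 2: K ⇒ K xor C ⇒ C xor C ⇒ B xor C ⇒ v xor C ⇒ v xor B ⇒ v xor v

Two distinct leftmost derivations for the same string.

Ambiguous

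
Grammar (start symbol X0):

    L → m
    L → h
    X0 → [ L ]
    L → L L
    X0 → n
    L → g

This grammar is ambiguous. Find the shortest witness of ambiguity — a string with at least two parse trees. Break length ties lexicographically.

[ g g g ]

length 1: no string has ≥2 trees
length 3: no string has ≥2 trees
length 4: no string has ≥2 trees
length 5: [ g g g ] has 2 parse trees

Two derivations of [ g g g ]:
  X0 ⇒ [ L ] ⇒ [ L L ] ⇒ [ L L L ] ⇒ [ g L L ] ⇒ [ g g L ] ⇒ [ g g g ]
  X0 ⇒ [ L ] ⇒ [ L L ] ⇒ [ g L ] ⇒ [ g L L ] ⇒ [ g g L ] ⇒ [ g g g ]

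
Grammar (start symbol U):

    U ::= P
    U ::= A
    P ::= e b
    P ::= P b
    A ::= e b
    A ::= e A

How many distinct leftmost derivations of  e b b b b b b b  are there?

1

Parse trees for e b b b b b b b:
  [U [P [P [P [P [P [P [P e b] b] b] b] b] b] b]]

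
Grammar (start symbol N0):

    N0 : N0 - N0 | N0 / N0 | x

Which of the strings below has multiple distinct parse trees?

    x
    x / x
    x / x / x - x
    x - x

x / x / x - x

x: 1 tree
x / x: 1 tree
x / x / x - x: 5 trees
x - x: 1 tree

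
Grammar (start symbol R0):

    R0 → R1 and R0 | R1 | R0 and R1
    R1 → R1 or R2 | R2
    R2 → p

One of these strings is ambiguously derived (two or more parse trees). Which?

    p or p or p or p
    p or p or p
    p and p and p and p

p or p or p or p: 1 tree
p or p or p: 1 tree
p and p and p and p: 8 trees

p and p and p and p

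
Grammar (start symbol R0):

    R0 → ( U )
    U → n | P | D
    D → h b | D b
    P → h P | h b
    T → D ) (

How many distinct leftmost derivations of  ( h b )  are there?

Parse trees for ( h b ):
  [R0 ( [U [P h b]] )]
  [R0 ( [U [D h b]] )]

2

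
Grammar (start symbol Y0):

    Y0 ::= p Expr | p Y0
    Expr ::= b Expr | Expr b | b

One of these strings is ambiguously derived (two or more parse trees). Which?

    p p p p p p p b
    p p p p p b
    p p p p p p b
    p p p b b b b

p p p p p p p b: 1 tree
p p p p p b: 1 tree
p p p p p p b: 1 tree
p p p b b b b: 8 trees

p p p b b b b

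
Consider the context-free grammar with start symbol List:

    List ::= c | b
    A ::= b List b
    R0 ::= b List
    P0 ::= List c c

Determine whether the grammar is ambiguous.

(A, R0, P0 are unreachable from List, so their rules don't affect L(List).) Restricted to the reachable nonterminals, every rule has the form A → t or A → t B, and no two rules for the same A share a first terminal. The grammar encodes a DFA — one run per string.

Unambiguous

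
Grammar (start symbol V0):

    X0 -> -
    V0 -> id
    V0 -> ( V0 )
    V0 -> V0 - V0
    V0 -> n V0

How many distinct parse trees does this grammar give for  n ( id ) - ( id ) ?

Parse trees for n ( id ) - ( id ):
  [V0 [V0 n [V0 ( [V0 id] )]] - [V0 ( [V0 id] )]]
  [V0 n [V0 [V0 ( [V0 id] )] - [V0 ( [V0 id] )]]]

2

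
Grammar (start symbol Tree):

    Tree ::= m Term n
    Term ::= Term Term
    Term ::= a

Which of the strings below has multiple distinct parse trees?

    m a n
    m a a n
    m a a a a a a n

m a a a a a a n

m a n: 1 tree
m a a n: 1 tree
m a a a a a a n: 42 trees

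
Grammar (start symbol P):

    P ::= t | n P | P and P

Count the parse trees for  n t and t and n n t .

Parse trees for n t and t and n n t:
  [P n [P [P t] and [P [P t] and [P n [P n [P t]]]]]]
  [P n [P [P [P t] and [P t]] and [P n [P n [P t]]]]]
  [P [P n [P t]] and [P [P t] and [P n [P n [P t]]]]]
  [P [P n [P [P t] and [P t]]] and [P n [P n [P t]]]]
  [P [P [P n [P t]] and [P t]] and [P n [P n [P t]]]]

5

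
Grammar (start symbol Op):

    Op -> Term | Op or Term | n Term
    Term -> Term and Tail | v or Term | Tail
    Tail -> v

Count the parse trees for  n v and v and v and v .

Parse trees for n v and v and v and v:
  [Op n [Term [Term [Term [Term [Tail v]] and [Tail v]] and [Tail v]] and [Tail v]]]

1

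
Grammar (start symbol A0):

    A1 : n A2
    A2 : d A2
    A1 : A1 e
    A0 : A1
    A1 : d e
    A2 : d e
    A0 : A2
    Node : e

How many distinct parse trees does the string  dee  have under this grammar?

Parse trees for dee:
  [A0 [A1 [A1 d e] e]]

1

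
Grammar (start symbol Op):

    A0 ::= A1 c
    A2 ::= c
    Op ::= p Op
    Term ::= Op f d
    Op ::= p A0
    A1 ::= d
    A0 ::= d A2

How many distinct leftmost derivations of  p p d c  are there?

2

Parse trees for p p d c:
  [Op p [Op p [A0 [A1 d] c]]]
  [Op p [Op p [A0 d [A2 c]]]]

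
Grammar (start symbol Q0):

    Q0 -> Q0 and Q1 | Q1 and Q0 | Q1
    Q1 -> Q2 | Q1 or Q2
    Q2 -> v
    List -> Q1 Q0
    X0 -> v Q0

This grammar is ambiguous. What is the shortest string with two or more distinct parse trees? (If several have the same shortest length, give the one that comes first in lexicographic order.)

v and v

length 1: no string has ≥2 trees
length 3: v and v has 2 parse trees

Two derivations of v and v:
  Q0 ⇒ Q0 and Q1 ⇒ Q1 and Q1 ⇒ Q2 and Q1 ⇒ v and Q1 ⇒ v and Q2 ⇒ v and v
  Q0 ⇒ Q1 and Q0 ⇒ Q2 and Q0 ⇒ v and Q0 ⇒ v and Q1 ⇒ v and Q2 ⇒ v and v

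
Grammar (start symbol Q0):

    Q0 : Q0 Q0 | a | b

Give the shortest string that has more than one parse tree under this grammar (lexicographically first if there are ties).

length 1: no string has ≥2 trees
length 2: no string has ≥2 trees
length 3: a a a has 2 parse trees

Two derivations of a a a:
  Q0 ⇒ Q0 Q0 ⇒ Q0 Q0 Q0 ⇒ a Q0 Q0 ⇒ a a Q0 ⇒ a a a
  Q0 ⇒ Q0 Q0 ⇒ a Q0 ⇒ a Q0 Q0 ⇒ a a Q0 ⇒ a a a

a a a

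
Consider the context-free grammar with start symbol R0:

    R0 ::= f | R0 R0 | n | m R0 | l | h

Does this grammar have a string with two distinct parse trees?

Witness: f f f

Derivation 1: R0 ⇒ R0 R0 ⇒ f R0 ⇒ f R0 R0 ⇒ f f R0 ⇒ f f f
Derivation 2: R0 ⇒ R0 R0 ⇒ R0 R0 R0 ⇒ f R0 R0 ⇒ f f R0 ⇒ f f f

Two distinct leftmost derivations for the same string.

Ambiguous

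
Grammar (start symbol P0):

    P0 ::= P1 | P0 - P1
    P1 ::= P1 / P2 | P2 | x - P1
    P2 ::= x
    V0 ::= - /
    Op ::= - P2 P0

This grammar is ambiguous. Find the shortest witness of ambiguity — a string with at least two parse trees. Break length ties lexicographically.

x - x

length 1: no string has ≥2 trees
length 3: x - x has 2 parse trees

Two derivations of x - x:
  P0 ⇒ P1 ⇒ x - P1 ⇒ x - P2 ⇒ x - x
  P0 ⇒ P0 - P1 ⇒ P1 - P1 ⇒ P2 - P1 ⇒ x - P1 ⇒ x - P2 ⇒ x - x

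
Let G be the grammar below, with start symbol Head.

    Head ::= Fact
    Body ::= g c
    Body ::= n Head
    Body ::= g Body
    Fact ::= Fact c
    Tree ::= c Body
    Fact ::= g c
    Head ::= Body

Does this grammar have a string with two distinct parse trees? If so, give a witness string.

Witness: g c

Derivation 1: Head ⇒ Fact ⇒ g c
Derivation 2: Head ⇒ Body ⇒ g c

Two distinct leftmost derivations for the same string.

Ambiguous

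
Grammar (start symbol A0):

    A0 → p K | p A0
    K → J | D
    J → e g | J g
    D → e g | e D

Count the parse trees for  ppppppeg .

2

Parse trees for ppppppeg:
  [A0 p [A0 p [A0 p [A0 p [A0 p [A0 p [K [J e g]]]]]]]]
  [A0 p [A0 p [A0 p [A0 p [A0 p [A0 p [K [D e g]]]]]]]]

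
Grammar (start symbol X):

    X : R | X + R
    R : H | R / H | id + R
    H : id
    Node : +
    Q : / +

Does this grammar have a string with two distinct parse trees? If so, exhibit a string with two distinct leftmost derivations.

Witness: id + id

Derivation 1: X ⇒ R ⇒ id + R ⇒ id + H ⇒ id + id
Derivation 2: X ⇒ X + R ⇒ R + R ⇒ H + R ⇒ id + R ⇒ id + H ⇒ id + id

Two distinct leftmost derivations for the same string.

Ambiguous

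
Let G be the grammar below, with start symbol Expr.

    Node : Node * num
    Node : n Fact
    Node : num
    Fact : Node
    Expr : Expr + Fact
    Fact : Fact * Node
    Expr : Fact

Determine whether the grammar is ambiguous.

Ambiguous

Witness: num * num

Derivation 1: Expr ⇒ Fact ⇒ Node ⇒ Node * num ⇒ num * num
Derivation 2: Expr ⇒ Fact ⇒ Fact * Node ⇒ Node * Node ⇒ num * Node ⇒ num * num

Two distinct leftmost derivations for the same string.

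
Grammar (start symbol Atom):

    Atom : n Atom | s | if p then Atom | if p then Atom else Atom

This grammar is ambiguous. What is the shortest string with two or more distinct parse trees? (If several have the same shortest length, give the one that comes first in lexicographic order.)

length 1: no string has ≥2 trees
length 2: no string has ≥2 trees
length 3: no string has ≥2 trees
length 4: no string has ≥2 trees
length 5: no string has ≥2 trees
length 6: no string has ≥2 trees
length 7: no string has ≥2 trees
length 8: no string has ≥2 trees
length 9: if p then if p then s else s has 2 parse trees

Two derivations of if p then if p then s else s:
  Atom ⇒ if p then Atom ⇒ if p then if p then Atom else Atom ⇒ if p then if p then s else Atom ⇒ if p then if p then s else s
  Atom ⇒ if p then Atom else Atom ⇒ if p then if p then Atom else Atom ⇒ if p then if p then s else Atom ⇒ if p then if p then s else s

if p then if p then s else s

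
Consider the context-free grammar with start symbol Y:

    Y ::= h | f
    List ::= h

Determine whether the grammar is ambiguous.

Only Y is reachable from Y; ignoring the rest: The reachable rules are right-linear with at most one rule per (nonterminal, next-terminal) pair. Each input token forces the next rule, so parsing is deterministic.

Unambiguous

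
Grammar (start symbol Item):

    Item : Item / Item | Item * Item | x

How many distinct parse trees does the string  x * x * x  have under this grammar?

2

Parse trees for x * x * x:
  [Item [Item x] * [Item [Item x] * [Item x]]]
  [Item [Item [Item x] * [Item x]] * [Item x]]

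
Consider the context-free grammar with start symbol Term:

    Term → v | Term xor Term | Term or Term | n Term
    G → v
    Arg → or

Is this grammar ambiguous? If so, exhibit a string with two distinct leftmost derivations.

Ambiguous

Witness: n v or v

Derivation 1: Term ⇒ Term or Term ⇒ n Term or Term ⇒ n v or Term ⇒ n v or v
Derivation 2: Term ⇒ n Term ⇒ n Term or Term ⇒ n v or Term ⇒ n v or v

Two distinct leftmost derivations for the same string.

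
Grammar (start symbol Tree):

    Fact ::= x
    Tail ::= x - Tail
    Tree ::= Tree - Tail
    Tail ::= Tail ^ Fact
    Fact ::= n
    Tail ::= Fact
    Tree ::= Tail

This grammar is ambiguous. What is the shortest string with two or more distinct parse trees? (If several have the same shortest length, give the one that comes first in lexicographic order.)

x - n

length 1: no string has ≥2 trees
length 3: x - n has 2 parse trees

Two derivations of x - n:
  Tree ⇒ Tree - Tail ⇒ Tail - Tail ⇒ Fact - Tail ⇒ x - Tail ⇒ x - Fact ⇒ x - n
  Tree ⇒ Tail ⇒ x - Tail ⇒ x - Fact ⇒ x - n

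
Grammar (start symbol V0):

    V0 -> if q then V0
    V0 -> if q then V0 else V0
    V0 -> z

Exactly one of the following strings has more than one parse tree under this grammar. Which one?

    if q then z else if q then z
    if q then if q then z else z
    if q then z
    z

if q then z else if q then z: 1 tree
if q then if q then z else z: 2 trees
if q then z: 1 tree
z: 1 tree

if q then if q then z else z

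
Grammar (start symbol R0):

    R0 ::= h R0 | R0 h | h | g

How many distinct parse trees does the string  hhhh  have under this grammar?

8

Parse trees for hhhh:
  [R0 h [R0 h [R0 h [R0 h]]]]
  [R0 h [R0 h [R0 [R0 h] h]]]
  [R0 h [R0 [R0 h [R0 h]] h]]
  [R0 h [R0 [R0 [R0 h] h] h]]
  [R0 [R0 h [R0 h [R0 h]]] h]
  [R0 [R0 h [R0 [R0 h] h]] h]
  [R0 [R0 [R0 h [R0 h]] h] h]
  [R0 [R0 [R0 [R0 h] h] h] h]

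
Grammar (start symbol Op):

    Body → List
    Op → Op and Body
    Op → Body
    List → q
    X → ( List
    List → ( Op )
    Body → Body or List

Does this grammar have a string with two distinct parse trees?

(X is unreachable from Op, so its rules don't affect L(Op).) The grammar is stratified — Op handles 'and' (left-recursive), Body handles 'or', List atoms. Each operator has a fixed associativity and precedence level, so every string has one parse.

Unambiguous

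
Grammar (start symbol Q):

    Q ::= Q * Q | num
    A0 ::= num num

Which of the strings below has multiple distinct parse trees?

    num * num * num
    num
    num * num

num * num * num: 2 trees
num: 1 tree
num * num: 1 tree

num * num * num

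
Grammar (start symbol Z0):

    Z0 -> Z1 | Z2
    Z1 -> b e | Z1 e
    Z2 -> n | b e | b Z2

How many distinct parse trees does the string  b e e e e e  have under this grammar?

Parse trees for b e e e e e:
  [Z0 [Z1 [Z1 [Z1 [Z1 [Z1 b e] e] e] e] e]]

1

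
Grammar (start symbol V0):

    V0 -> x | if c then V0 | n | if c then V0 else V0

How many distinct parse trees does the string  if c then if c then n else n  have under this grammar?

Parse trees for if c then if c then n else n:
  [V0 if c then [V0 if c then [V0 n] else [V0 n]]]
  [V0 if c then [V0 if c then [V0 n]] else [V0 n]]

2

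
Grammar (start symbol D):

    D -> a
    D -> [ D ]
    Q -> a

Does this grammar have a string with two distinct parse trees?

Unambiguous

Only D is reachable from D; ignoring the rest: Each string is a nest of matched brackets around a single atom. An opening bracket forces the recursive rule; an atom forces the base rule.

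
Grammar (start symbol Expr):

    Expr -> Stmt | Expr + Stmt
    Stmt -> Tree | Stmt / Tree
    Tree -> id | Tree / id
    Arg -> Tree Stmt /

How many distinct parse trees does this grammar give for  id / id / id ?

Parse trees for id / id / id:
  [Expr [Stmt [Tree [Tree [Tree id] / id] / id]]]
  [Expr [Stmt [Stmt [Tree id]] / [Tree [Tree id] / id]]]
  [Expr [Stmt [Stmt [Tree [Tree id] / id]] / [Tree id]]]
  [Expr [Stmt [Stmt [Stmt [Tree id]] / [Tree id]] / [Tree id]]]

4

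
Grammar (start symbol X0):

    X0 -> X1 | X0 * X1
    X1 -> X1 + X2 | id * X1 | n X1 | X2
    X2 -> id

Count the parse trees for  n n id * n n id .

2

Parse trees for n n id * n n id:
  [X0 [X1 n [X1 n [X1 id * [X1 n [X1 n [X1 [X2 id]]]]]]]]
  [X0 [X0 [X1 n [X1 n [X1 [X2 id]]]]] * [X1 n [X1 n [X1 [X2 id]]]]]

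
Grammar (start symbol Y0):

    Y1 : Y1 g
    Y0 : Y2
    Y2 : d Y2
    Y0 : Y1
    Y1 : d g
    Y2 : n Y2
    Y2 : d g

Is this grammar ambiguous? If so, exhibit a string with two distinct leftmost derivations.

Witness: d g

Derivation 1: Y0 ⇒ Y2 ⇒ d g
Derivation 2: Y0 ⇒ Y1 ⇒ d g

Two distinct leftmost derivations for the same string.

Ambiguous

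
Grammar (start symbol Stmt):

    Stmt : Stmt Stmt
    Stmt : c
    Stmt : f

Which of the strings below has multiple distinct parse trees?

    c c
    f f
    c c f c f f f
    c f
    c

c c: 1 tree
f f: 1 tree
c c f c f f f: 132 trees
c f: 1 tree
c: 1 tree

c c f c f f f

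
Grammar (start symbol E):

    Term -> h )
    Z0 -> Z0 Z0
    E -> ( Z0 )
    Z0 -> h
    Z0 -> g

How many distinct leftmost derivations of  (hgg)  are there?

2

Parse trees for (hgg):
  [E ( [Z0 [Z0 h] [Z0 [Z0 g] [Z0 g]]] )]
  [E ( [Z0 [Z0 [Z0 h] [Z0 g]] [Z0 g]] )]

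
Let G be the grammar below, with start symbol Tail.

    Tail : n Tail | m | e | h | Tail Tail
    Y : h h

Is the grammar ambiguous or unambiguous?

Ambiguous

Witness: e e e

Derivation 1: Tail ⇒ Tail Tail ⇒ e Tail ⇒ e Tail Tail ⇒ e e Tail ⇒ e e e
Derivation 2: Tail ⇒ Tail Tail ⇒ Tail Tail Tail ⇒ e Tail Tail ⇒ e e Tail ⇒ e e e

Two distinct leftmost derivations for the same string.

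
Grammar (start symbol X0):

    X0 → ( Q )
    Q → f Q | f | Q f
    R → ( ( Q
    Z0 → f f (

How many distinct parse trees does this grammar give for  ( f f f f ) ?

Parse trees for ( f f f f ):
  [X0 ( [Q f [Q f [Q f [Q f]]]] )]
  [X0 ( [Q f [Q f [Q [Q f] f]]] )]
  [X0 ( [Q f [Q [Q f [Q f]] f]] )]
  [X0 ( [Q f [Q [Q [Q f] f] f]] )]
  [X0 ( [Q [Q f [Q f [Q f]]] f] )]
  [X0 ( [Q [Q f [Q [Q f] f]] f] )]
  [X0 ( [Q [Q [Q f [Q f]] f] f] )]
  [X0 ( [Q [Q [Q [Q f] f] f] f] )]

8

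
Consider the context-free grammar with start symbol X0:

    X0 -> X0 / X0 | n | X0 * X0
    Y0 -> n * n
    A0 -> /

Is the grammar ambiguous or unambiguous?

Ambiguous

Witness: n * n * n

Derivation 1: X0 ⇒ X0 * X0 ⇒ n * X0 ⇒ n * X0 * X0 ⇒ n * n * X0 ⇒ n * n * n
Derivation 2: X0 ⇒ X0 * X0 ⇒ X0 * X0 * X0 ⇒ n * X0 * X0 ⇒ n * n * X0 ⇒ n * n * n

Two distinct leftmost derivations for the same string.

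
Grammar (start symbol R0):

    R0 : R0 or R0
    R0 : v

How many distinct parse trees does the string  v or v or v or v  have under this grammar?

Parse trees for v or v or v or v:
  [R0 [R0 v] or [R0 [R0 v] or [R0 [R0 v] or [R0 v]]]]
  [R0 [R0 v] or [R0 [R0 [R0 v] or [R0 v]] or [R0 v]]]
  [R0 [R0 [R0 v] or [R0 v]] or [R0 [R0 v] or [R0 v]]]
  [R0 [R0 [R0 v] or [R0 [R0 v] or [R0 v]]] or [R0 v]]
  [R0 [R0 [R0 [R0 v] or [R0 v]] or [R0 v]] or [R0 v]]

5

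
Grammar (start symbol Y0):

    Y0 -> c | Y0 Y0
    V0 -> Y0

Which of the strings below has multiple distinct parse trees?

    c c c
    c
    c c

c c c: 2 trees
c: 1 tree
c c: 1 tree

c c c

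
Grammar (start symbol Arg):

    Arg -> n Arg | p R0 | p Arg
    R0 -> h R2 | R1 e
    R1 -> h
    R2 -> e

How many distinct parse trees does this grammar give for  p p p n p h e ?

Parse trees for p p p n p h e:
  [Arg p [Arg p [Arg p [Arg n [Arg p [R0 h [R2 e]]]]]]]
  [Arg p [Arg p [Arg p [Arg n [Arg p [R0 [R1 h] e]]]]]]

2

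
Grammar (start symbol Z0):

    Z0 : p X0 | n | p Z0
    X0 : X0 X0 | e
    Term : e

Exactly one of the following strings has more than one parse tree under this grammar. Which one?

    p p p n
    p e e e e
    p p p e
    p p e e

p e e e e

p p p n: 1 tree
p e e e e: 5 trees
p p p e: 1 tree
p p e e: 1 tree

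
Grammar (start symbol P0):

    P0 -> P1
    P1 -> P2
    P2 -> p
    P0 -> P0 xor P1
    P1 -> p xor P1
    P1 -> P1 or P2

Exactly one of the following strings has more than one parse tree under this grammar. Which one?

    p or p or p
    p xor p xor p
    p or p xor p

p xor p xor p

p or p or p: 1 tree
p xor p xor p: 4 trees
p or p xor p: 1 tree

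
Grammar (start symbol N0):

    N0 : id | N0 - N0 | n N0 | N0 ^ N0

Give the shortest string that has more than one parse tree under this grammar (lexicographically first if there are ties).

n id - id

length 1: no string has ≥2 trees
length 2: no string has ≥2 trees
length 3: no string has ≥2 trees
length 4: n id - id has 2 parse trees

Two derivations of n id - id:
  N0 ⇒ N0 - N0 ⇒ n N0 - N0 ⇒ n id - N0 ⇒ n id - id
  N0 ⇒ n N0 ⇒ n N0 - N0 ⇒ n id - N0 ⇒ n id - id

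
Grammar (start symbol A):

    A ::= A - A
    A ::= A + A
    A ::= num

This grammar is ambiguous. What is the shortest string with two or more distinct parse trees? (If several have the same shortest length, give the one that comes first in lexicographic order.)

length 1: no string has ≥2 trees
length 3: no string has ≥2 trees
length 5: num + num + num has 2 parse trees

Two derivations of num + num + num:
  A ⇒ A + A ⇒ A + A + A ⇒ num + A + A ⇒ num + num + A ⇒ num + num + num
  A ⇒ A + A ⇒ num + A ⇒ num + A + A ⇒ num + num + A ⇒ num + num + num

num + num + num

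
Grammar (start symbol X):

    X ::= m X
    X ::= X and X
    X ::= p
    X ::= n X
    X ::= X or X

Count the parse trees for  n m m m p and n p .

5

Parse trees for n m m m p and n p:
  [X [X n [X m [X m [X m [X p]]]]] and [X n [X p]]]
  [X n [X m [X m [X m [X [X p] and [X n [X p]]]]]]]
  [X n [X m [X m [X [X m [X p]] and [X n [X p]]]]]]
  [X n [X m [X [X m [X m [X p]]] and [X n [X p]]]]]
  [X n [X [X m [X m [X m [X p]]]] and [X n [X p]]]]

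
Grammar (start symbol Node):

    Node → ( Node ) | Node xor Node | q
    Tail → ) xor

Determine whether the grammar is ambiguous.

Ambiguous

Witness: q xor q xor q

Derivation 1: Node ⇒ Node xor Node ⇒ Node xor Node xor Node ⇒ q xor Node xor Node ⇒ q xor q xor Node ⇒ q xor q xor q
Derivation 2: Node ⇒ Node xor Node ⇒ q xor Node ⇒ q xor Node xor Node ⇒ q xor q xor Node ⇒ q xor q xor q

Two distinct leftmost derivations for the same string.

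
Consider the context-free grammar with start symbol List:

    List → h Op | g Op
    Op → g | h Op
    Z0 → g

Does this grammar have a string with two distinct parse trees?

Only List, Op are reachable from List; ignoring the rest: Restricted to the reachable nonterminals, every rule has the form A → t or A → t B, and no two rules for the same A share a first terminal. The grammar encodes a DFA — one run per string.

Unambiguous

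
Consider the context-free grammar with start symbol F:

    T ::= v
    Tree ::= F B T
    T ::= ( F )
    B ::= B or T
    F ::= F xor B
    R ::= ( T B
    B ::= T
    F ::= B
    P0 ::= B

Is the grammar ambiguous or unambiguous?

Unambiguous

(Tree, R, P0 are unreachable from F, so their rules don't affect L(F).) F → F xor B | B  ;  B → B or T | T  — a left-associative chain with T at the bottom. Each string factors uniquely by precedence.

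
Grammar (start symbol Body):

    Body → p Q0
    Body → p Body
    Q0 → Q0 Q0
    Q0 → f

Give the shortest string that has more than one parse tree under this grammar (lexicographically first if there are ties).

p f f f

length 2: no string has ≥2 trees
length 3: no string has ≥2 trees
length 4: p f f f has 2 parse trees

Two derivations of p f f f:
  Body ⇒ p Q0 ⇒ p Q0 Q0 ⇒ p Q0 Q0 Q0 ⇒ p f Q0 Q0 ⇒ p f f Q0 ⇒ p f f f
  Body ⇒ p Q0 ⇒ p Q0 Q0 ⇒ p f Q0 ⇒ p f Q0 Q0 ⇒ p f f Q0 ⇒ p f f f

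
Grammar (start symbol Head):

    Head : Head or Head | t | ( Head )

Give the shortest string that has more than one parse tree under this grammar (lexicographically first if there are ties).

t or t or t

length 1: no string has ≥2 trees
length 3: no string has ≥2 trees
length 5: t or t or t has 2 parse trees

Two derivations of t or t or t:
  Head ⇒ Head or Head ⇒ Head or Head or Head ⇒ t or Head or Head ⇒ t or t or Head ⇒ t or t or t
  Head ⇒ Head or Head ⇒ t or Head ⇒ t or Head or Head ⇒ t or t or Head ⇒ t or t or t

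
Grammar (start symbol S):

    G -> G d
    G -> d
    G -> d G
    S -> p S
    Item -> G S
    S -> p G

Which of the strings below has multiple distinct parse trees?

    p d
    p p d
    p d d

p d: 1 tree
p p d: 1 tree
p d d: 2 trees

p d d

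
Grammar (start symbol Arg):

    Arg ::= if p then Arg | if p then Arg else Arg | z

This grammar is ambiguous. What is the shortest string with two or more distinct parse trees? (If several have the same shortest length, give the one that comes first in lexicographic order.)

length 1: no string has ≥2 trees
length 4: no string has ≥2 trees
length 6: no string has ≥2 trees
length 7: no string has ≥2 trees
length 9: if p then if p then z else z has 2 parse trees

Two derivations of if p then if p then z else z:
  Arg ⇒ if p then Arg ⇒ if p then if p then Arg else Arg ⇒ if p then if p then z else Arg ⇒ if p then if p then z else z
  Arg ⇒ if p then Arg else Arg ⇒ if p then if p then Arg else Arg ⇒ if p then if p then z else Arg ⇒ if p then if p then z else z

if p then if p then z else z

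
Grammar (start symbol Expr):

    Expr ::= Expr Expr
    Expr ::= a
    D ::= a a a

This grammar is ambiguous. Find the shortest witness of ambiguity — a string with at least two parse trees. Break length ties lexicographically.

length 1: no string has ≥2 trees
length 2: no string has ≥2 trees
length 3: a a a has 2 parse trees

Two derivations of a a a:
  Expr ⇒ Expr Expr ⇒ Expr Expr Expr ⇒ a Expr Expr ⇒ a a Expr ⇒ a a a
  Expr ⇒ Expr Expr ⇒ a Expr ⇒ a Expr Expr ⇒ a a Expr ⇒ a a a

a a a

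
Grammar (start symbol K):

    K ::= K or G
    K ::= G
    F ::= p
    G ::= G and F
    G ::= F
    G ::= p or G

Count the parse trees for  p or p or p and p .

7

Parse trees for p or p or p and p:
  [K [K [G [F p]]] or [G [G p or [G [F p]]] and [F p]]]
  [K [K [G [F p]]] or [G p or [G [G [F p]] and [F p]]]]
  [K [K [K [G [F p]]] or [G [F p]]] or [G [G [F p]] and [F p]]]
  [K [K [G p or [G [F p]]]] or [G [G [F p]] and [F p]]]
  [K [G [G p or [G p or [G [F p]]]] and [F p]]]
  [K [G p or [G [G p or [G [F p]]] and [F p]]]]
  [K [G p or [G p or [G [G [F p]] and [F p]]]]]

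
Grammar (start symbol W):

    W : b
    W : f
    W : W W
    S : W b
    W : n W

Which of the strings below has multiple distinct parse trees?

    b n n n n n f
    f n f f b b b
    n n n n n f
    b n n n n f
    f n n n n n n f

f n f f b b b

b n n n n n f: 1 tree
f n f f b b b: 90 trees
n n n n n f: 1 tree
b n n n n f: 1 tree
f n n n n n n f: 1 tree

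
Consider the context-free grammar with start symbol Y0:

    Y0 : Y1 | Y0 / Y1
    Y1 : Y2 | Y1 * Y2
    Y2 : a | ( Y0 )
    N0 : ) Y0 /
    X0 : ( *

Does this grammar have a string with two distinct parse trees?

Unambiguous

(N0, X0 are unreachable from Y0, so their rules don't affect L(Y0).) The grammar is stratified — Y0 handles '/' (left-recursive), Y1 handles '*', Y2 atoms. Each operator has a fixed associativity and precedence level, so every string has one parse.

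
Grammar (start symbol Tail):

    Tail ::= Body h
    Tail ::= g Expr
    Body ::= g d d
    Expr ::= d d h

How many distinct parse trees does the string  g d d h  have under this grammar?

2

Parse trees for g d d h:
  [Tail [Body g d d] h]
  [Tail g [Expr d d h]]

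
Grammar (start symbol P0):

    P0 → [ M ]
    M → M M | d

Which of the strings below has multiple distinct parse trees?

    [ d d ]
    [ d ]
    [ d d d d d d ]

[ d d ]: 1 tree
[ d ]: 1 tree
[ d d d d d d ]: 42 trees

[ d d d d d d ]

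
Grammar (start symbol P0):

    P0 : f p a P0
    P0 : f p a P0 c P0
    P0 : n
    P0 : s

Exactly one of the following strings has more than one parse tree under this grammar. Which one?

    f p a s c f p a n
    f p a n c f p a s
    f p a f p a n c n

f p a f p a n c n

f p a s c f p a n: 1 tree
f p a n c f p a s: 1 tree
f p a f p a n c n: 2 trees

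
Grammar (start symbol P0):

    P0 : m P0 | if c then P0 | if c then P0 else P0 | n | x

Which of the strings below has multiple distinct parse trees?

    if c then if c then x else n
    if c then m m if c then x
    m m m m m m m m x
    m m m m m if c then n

if c then if c then x else n: 2 trees
if c then m m if c then x: 1 tree
m m m m m m m m x: 1 tree
m m m m m if c then n: 1 tree

if c then if c then x else n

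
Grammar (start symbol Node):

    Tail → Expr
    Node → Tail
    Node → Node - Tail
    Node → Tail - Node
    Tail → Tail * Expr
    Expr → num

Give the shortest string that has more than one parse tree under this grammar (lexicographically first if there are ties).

length 1: no string has ≥2 trees
length 3: num - num has 2 parse trees

Two derivations of num - num:
  Node ⇒ Node - Tail ⇒ Tail - Tail ⇒ Expr - Tail ⇒ num - Tail ⇒ num - Expr ⇒ num - num
  Node ⇒ Tail - Node ⇒ Expr - Node ⇒ num - Node ⇒ num - Tail ⇒ num - Expr ⇒ num - num

num - num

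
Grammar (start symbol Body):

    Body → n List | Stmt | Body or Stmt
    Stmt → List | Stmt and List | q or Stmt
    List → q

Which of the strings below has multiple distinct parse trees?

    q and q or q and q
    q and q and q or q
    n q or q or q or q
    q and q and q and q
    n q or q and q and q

q and q or q and q: 1 tree
q and q and q or q: 1 tree
n q or q or q or q: 4 trees
q and q and q and q: 1 tree
n q or q and q and q: 1 tree

n q or q or q or q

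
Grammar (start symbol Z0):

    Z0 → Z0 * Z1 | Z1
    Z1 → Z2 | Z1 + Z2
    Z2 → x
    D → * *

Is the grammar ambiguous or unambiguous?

(D is unreachable from Z0, so its rules don't affect L(Z0).) The grammar is stratified — Z0 handles '*' (left-recursive), Z1 handles '+', Z2 atoms. Each operator has a fixed associativity and precedence level, so every string has one parse.

Unambiguous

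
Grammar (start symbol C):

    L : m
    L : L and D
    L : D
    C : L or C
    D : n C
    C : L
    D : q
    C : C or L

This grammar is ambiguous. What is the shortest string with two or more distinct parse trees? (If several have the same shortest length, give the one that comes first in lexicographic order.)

m or m

length 1: no string has ≥2 trees
length 2: no string has ≥2 trees
length 3: m or m has 2 parse trees

Two derivations of m or m:
  C ⇒ L or C ⇒ m or C ⇒ m or L ⇒ m or m
  C ⇒ C or L ⇒ L or L ⇒ m or L ⇒ m or m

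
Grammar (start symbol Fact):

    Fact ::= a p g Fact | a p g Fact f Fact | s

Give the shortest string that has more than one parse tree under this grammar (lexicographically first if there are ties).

a p g a p g s f s

length 1: no string has ≥2 trees
length 4: no string has ≥2 trees
length 6: no string has ≥2 trees
length 7: no string has ≥2 trees
length 9: a p g a p g s f s has 2 parse trees

Two derivations of a p g a p g s f s:
  Fact ⇒ a p g Fact ⇒ a p g a p g Fact f Fact ⇒ a p g a p g s f Fact ⇒ a p g a p g s f s
  Fact ⇒ a p g Fact f Fact ⇒ a p g a p g Fact f Fact ⇒ a p g a p g s f Fact ⇒ a p g a p g s f s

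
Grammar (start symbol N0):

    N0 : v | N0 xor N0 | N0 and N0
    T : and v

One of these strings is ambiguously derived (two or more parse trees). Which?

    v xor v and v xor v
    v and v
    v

v xor v and v xor v

v xor v and v xor v: 5 trees
v and v: 1 tree
v: 1 tree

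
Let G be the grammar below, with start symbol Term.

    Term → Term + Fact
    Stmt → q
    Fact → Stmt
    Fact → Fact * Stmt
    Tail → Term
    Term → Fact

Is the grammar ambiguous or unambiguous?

Only Term, Fact, Stmt are reachable from Term; ignoring the rest: Term → Term + Fact | Fact  ;  Fact → Fact * Stmt | Stmt  — a left-associative chain with Stmt at the bottom. Each string factors uniquely by precedence.

Unambiguous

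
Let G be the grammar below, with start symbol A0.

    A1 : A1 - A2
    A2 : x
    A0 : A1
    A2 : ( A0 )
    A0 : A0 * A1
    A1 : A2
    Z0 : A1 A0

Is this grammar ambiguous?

(Z0 is unreachable from A0, so its rules don't affect L(A0).) This is a standard precedence ladder (A0 over A1 over A2), with each level left-recursive on its own operator ('*' at A0, '-' at A1). That structure is LR(1), hence unambiguous.

Unambiguous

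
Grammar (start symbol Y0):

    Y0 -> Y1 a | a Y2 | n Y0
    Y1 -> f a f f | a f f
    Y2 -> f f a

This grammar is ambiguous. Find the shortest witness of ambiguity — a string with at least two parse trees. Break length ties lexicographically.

a f f a

length 4: a f f a has 2 parse trees

Two derivations of a f f a:
  Y0 ⇒ Y1 a ⇒ a f f a
  Y0 ⇒ a Y2 ⇒ a f f a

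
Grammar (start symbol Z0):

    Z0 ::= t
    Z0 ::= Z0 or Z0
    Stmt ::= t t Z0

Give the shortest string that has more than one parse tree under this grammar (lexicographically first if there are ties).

length 1: no string has ≥2 trees
length 3: no string has ≥2 trees
length 5: t or t or t has 2 parse trees

Two derivations of t or t or t:
  Z0 ⇒ Z0 or Z0 ⇒ t or Z0 ⇒ t or Z0 or Z0 ⇒ t or t or Z0 ⇒ t or t or t
  Z0 ⇒ Z0 or Z0 ⇒ Z0 or Z0 or Z0 ⇒ t or Z0 or Z0 ⇒ t or t or Z0 ⇒ t or t or t

t or t or t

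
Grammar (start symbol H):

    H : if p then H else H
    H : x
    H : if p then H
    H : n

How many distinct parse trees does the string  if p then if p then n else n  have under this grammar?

2

Parse trees for if p then if p then n else n:
  [H if p then [H if p then [H n]] else [H n]]
  [H if p then [H if p then [H n] else [H n]]]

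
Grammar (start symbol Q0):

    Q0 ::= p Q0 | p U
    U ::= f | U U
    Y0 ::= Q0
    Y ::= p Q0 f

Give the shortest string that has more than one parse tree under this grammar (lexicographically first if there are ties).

p f f f

length 2: no string has ≥2 trees
length 3: no string has ≥2 trees
length 4: p f f f has 2 parse trees

Two derivations of p f f f:
  Q0 ⇒ p U ⇒ p U U ⇒ p f U ⇒ p f U U ⇒ p f f U ⇒ p f f f
  Q0 ⇒ p U ⇒ p U U ⇒ p U U U ⇒ p f U U ⇒ p f f U ⇒ p f f f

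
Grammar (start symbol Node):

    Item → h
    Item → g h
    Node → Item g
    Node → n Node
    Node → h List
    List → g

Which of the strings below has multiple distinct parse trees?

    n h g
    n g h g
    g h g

n h g

n h g: 2 trees
n g h g: 1 tree
g h g: 1 tree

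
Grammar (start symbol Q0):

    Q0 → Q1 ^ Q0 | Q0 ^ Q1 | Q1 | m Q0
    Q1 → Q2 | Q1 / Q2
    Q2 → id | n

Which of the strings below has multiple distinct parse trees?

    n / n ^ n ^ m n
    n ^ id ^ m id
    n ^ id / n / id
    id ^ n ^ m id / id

n ^ id / n / id

n / n ^ n ^ m n: 1 tree
n ^ id ^ m id: 1 tree
n ^ id / n / id: 2 trees
id ^ n ^ m id / id: 1 tree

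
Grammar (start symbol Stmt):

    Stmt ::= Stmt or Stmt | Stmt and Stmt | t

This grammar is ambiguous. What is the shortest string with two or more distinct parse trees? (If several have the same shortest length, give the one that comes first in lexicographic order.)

t and t and t

length 1: no string has ≥2 trees
length 3: no string has ≥2 trees
length 5: t and t and t has 2 parse trees

Two derivations of t and t and t:
  Stmt ⇒ Stmt and Stmt ⇒ Stmt and Stmt and Stmt ⇒ t and Stmt and Stmt ⇒ t and t and Stmt ⇒ t and t and t
  Stmt ⇒ Stmt and Stmt ⇒ t and Stmt ⇒ t and Stmt and Stmt ⇒ t and t and Stmt ⇒ t and t and t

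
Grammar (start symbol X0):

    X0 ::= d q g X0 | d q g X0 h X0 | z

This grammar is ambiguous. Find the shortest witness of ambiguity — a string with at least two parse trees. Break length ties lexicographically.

length 1: no string has ≥2 trees
length 4: no string has ≥2 trees
length 6: no string has ≥2 trees
length 7: no string has ≥2 trees
length 9: d q g d q g z h z has 2 parse trees

Two derivations of d q g d q g z h z:
  X0 ⇒ d q g X0 ⇒ d q g d q g X0 h X0 ⇒ d q g d q g z h X0 ⇒ d q g d q g z h z
  X0 ⇒ d q g X0 h X0 ⇒ d q g d q g X0 h X0 ⇒ d q g d q g z h X0 ⇒ d q g d q g z h z

d q g d q g z h z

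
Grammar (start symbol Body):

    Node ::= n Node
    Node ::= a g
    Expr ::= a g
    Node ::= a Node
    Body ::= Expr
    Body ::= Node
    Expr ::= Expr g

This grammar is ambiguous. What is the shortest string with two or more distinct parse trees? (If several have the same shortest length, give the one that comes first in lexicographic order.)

a g

length 2: a g has 2 parse trees

Two derivations of a g:
  Body ⇒ Expr ⇒ a g
  Body ⇒ Node ⇒ a g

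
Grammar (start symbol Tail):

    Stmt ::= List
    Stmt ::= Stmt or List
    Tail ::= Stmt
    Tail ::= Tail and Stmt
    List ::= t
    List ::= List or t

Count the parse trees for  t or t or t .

Parse trees for t or t or t:
  [Tail [Stmt [List [List [List t] or t] or t]]]
  [Tail [Stmt [Stmt [List t]] or [List [List t] or t]]]
  [Tail [Stmt [Stmt [List [List t] or t]] or [List t]]]
  [Tail [Stmt [Stmt [Stmt [List t]] or [List t]] or [List t]]]

4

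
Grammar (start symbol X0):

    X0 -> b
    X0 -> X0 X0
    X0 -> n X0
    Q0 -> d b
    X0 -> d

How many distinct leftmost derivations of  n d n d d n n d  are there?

23

Parse trees for n d n d d n n d (showing first 6 of 23):
  [X0 [X0 n [X0 d]] [X0 [X0 n [X0 d]] [X0 [X0 d] [X0 n [X0 n [X0 d]]]]]]
  [X0 [X0 n [X0 d]] [X0 [X0 [X0 n [X0 d]] [X0 d]] [X0 n [X0 n [X0 d]]]]]
  [X0 [X0 n [X0 d]] [X0 [X0 n [X0 [X0 d] [X0 d]]] [X0 n [X0 n [X0 d]]]]]
  [X0 [X0 n [X0 d]] [X0 n [X0 [X0 d] [X0 [X0 d] [X0 n [X0 n [X0 d]]]]]]]
  [X0 [X0 n [X0 d]] [X0 n [X0 [X0 [X0 d] [X0 d]] [X0 n [X0 n [X0 d]]]]]]
  [X0 [X0 [X0 n [X0 d]] [X0 n [X0 d]]] [X0 [X0 d] [X0 n [X0 n [X0 d]]]]]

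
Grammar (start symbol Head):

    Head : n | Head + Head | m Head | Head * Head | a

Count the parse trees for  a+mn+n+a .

Parse trees for a+mn+n+a (showing first 6 of 9):
  [Head [Head a] + [Head [Head m [Head n]] + [Head [Head n] + [Head a]]]]
  [Head [Head a] + [Head [Head [Head m [Head n]] + [Head n]] + [Head a]]]
  [Head [Head a] + [Head [Head m [Head [Head n] + [Head n]]] + [Head a]]]
  [Head [Head a] + [Head m [Head [Head n] + [Head [Head n] + [Head a]]]]]
  [Head [Head a] + [Head m [Head [Head [Head n] + [Head n]] + [Head a]]]]
  [Head [Head [Head a] + [Head m [Head n]]] + [Head [Head n] + [Head a]]]

9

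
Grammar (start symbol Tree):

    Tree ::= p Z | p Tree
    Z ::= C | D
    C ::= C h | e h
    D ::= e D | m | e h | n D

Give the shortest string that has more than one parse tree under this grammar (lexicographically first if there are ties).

p e h

length 2: no string has ≥2 trees
length 3: p e h has 2 parse trees

Two derivations of p e h:
  Tree ⇒ p Z ⇒ p C ⇒ p e h
  Tree ⇒ p Z ⇒ p D ⇒ p e h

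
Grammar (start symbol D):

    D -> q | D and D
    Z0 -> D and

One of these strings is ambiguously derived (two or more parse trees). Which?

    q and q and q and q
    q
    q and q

q and q and q and q

q and q and q and q: 5 trees
q: 1 tree
q and q: 1 tree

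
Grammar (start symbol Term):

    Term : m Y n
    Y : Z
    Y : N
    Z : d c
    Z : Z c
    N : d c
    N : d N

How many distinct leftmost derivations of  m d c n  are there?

Parse trees for m d c n:
  [Term m [Y [Z d c]] n]
  [Term m [Y [N d c]] n]

2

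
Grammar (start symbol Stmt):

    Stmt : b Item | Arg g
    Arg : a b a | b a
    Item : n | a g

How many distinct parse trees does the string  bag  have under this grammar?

2

Parse trees for bag:
  [Stmt b [Item a g]]
  [Stmt [Arg b a] g]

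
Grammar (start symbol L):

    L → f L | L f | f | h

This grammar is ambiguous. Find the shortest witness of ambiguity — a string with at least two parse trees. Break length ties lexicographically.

f f

length 1: no string has ≥2 trees
length 2: f f has 2 parse trees

Two derivations of f f:
  L ⇒ f L ⇒ f f
  L ⇒ L f ⇒ f f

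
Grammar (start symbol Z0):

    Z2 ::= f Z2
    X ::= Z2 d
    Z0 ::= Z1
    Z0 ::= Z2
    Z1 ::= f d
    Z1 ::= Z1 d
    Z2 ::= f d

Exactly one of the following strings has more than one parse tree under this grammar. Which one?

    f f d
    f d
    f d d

f f d: 1 tree
f d: 2 trees
f d d: 1 tree

f d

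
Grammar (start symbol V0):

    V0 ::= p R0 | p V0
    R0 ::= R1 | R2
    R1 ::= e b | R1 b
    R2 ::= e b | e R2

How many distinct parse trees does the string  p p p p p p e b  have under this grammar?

2

Parse trees for p p p p p p e b:
  [V0 p [V0 p [V0 p [V0 p [V0 p [V0 p [R0 [R1 e b]]]]]]]]
  [V0 p [V0 p [V0 p [V0 p [V0 p [V0 p [R0 [R2 e b]]]]]]]]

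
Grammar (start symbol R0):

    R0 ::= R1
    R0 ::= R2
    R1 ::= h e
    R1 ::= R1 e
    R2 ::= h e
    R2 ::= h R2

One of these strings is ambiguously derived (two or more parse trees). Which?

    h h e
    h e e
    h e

h h e: 1 tree
h e e: 1 tree
h e: 2 trees

h e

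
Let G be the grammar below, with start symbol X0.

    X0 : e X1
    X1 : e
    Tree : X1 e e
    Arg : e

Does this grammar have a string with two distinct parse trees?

Unambiguous

Only X0, X1 are reachable from X0; ignoring the rest: Each reachable nonterminal has at most one production per leading terminal, and all productions are right-linear; the derivation is determined token-by-token.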